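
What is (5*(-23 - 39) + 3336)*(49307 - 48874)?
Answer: 1310258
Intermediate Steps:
(5*(-23 - 39) + 3336)*(49307 - 48874) = (5*(-62) + 3336)*433 = (-310 + 3336)*433 = 3026*433 = 1310258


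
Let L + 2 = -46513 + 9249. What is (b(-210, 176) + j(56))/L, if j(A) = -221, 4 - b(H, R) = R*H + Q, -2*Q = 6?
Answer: -18373/18633 ≈ -0.98605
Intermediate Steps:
Q = -3 (Q = -1/2*6 = -3)
b(H, R) = 7 - H*R (b(H, R) = 4 - (R*H - 3) = 4 - (H*R - 3) = 4 - (-3 + H*R) = 4 + (3 - H*R) = 7 - H*R)
L = -37266 (L = -2 + (-46513 + 9249) = -2 - 37264 = -37266)
(b(-210, 176) + j(56))/L = ((7 - 1*(-210)*176) - 221)/(-37266) = ((7 + 36960) - 221)*(-1/37266) = (36967 - 221)*(-1/37266) = 36746*(-1/37266) = -18373/18633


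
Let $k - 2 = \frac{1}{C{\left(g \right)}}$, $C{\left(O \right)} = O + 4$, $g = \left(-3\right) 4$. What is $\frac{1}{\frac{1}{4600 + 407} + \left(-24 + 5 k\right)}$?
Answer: $- \frac{40056}{585811} \approx -0.068377$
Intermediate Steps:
$g = -12$
$C{\left(O \right)} = 4 + O$
$k = \frac{15}{8}$ ($k = 2 + \frac{1}{4 - 12} = 2 + \frac{1}{-8} = 2 - \frac{1}{8} = \frac{15}{8} \approx 1.875$)
$\frac{1}{\frac{1}{4600 + 407} + \left(-24 + 5 k\right)} = \frac{1}{\frac{1}{4600 + 407} + \left(-24 + 5 \cdot \frac{15}{8}\right)} = \frac{1}{\frac{1}{5007} + \left(-24 + \frac{75}{8}\right)} = \frac{1}{\frac{1}{5007} - \frac{117}{8}} = \frac{1}{- \frac{585811}{40056}} = - \frac{40056}{585811}$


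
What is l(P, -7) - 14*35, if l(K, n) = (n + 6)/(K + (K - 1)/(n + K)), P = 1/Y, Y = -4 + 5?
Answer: -491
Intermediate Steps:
Y = 1
P = 1 (P = 1/1 = 1)
l(K, n) = (6 + n)/(K + (-1 + K)/(K + n))
l(P, -7) - 14*35 = ((-7)² + 6*1 + 6*(-7) + 1*(-7))/(-1 + 1 + 1² + 1*(-7)) - 14*35 = (49 + 6 - 42 - 7)/(-1 + 1 + 1 - 7) - 490 = 6/(-6) - 490 = -⅙*6 - 490 = -1 - 490 = -491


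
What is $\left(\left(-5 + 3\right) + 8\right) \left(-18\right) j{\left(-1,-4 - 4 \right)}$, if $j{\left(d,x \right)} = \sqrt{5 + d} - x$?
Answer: $-1080$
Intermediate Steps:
$\left(\left(-5 + 3\right) + 8\right) \left(-18\right) j{\left(-1,-4 - 4 \right)} = \left(\left(-5 + 3\right) + 8\right) \left(-18\right) \left(\sqrt{5 - 1} - \left(-4 - 4\right)\right) = \left(-2 + 8\right) \left(-18\right) \left(\sqrt{4} - \left(-4 - 4\right)\right) = 6 \left(-18\right) \left(2 - -8\right) = - 108 \left(2 + 8\right) = \left(-108\right) 10 = -1080$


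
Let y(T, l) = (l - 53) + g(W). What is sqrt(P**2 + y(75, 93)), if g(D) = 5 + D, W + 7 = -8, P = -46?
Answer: sqrt(2146) ≈ 46.325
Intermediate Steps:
W = -15 (W = -7 - 8 = -15)
y(T, l) = -63 + l (y(T, l) = (l - 53) + (5 - 15) = (-53 + l) - 10 = -63 + l)
sqrt(P**2 + y(75, 93)) = sqrt((-46)**2 + (-63 + 93)) = sqrt(2116 + 30) = sqrt(2146)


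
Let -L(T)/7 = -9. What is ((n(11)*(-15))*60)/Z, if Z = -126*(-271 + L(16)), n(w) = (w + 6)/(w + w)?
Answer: -425/16016 ≈ -0.026536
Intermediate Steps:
n(w) = (6 + w)/(2*w) (n(w) = (6 + w)/((2*w)) = (6 + w)*(1/(2*w)) = (6 + w)/(2*w))
L(T) = 63 (L(T) = -7*(-9) = 63)
Z = 26208 (Z = -126*(-271 + 63) = -126*(-208) = 26208)
((n(11)*(-15))*60)/Z = ((((½)*(6 + 11)/11)*(-15))*60)/26208 = ((((½)*(1/11)*17)*(-15))*60)*(1/26208) = (((17/22)*(-15))*60)*(1/26208) = -255/22*60*(1/26208) = -7650/11*1/26208 = -425/16016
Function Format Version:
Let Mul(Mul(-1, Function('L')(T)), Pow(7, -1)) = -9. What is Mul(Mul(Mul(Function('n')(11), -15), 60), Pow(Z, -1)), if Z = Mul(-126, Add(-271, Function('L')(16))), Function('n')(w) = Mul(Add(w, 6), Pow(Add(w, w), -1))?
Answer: Rational(-425, 16016) ≈ -0.026536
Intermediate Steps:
Function('n')(w) = Mul(Rational(1, 2), Pow(w, -1), Add(6, w)) (Function('n')(w) = Mul(Add(6, w), Pow(Mul(2, w), -1)) = Mul(Add(6, w), Mul(Rational(1, 2), Pow(w, -1))) = Mul(Rational(1, 2), Pow(w, -1), Add(6, w)))
Function('L')(T) = 63 (Function('L')(T) = Mul(-7, -9) = 63)
Z = 26208 (Z = Mul(-126, Add(-271, 63)) = Mul(-126, -208) = 26208)
Mul(Mul(Mul(Function('n')(11), -15), 60), Pow(Z, -1)) = Mul(Mul(Mul(Mul(Rational(1, 2), Pow(11, -1), Add(6, 11)), -15), 60), Pow(26208, -1)) = Mul(Mul(Mul(Mul(Rational(1, 2), Rational(1, 11), 17), -15), 60), Rational(1, 26208)) = Mul(Mul(Mul(Rational(17, 22), -15), 60), Rational(1, 26208)) = Mul(Mul(Rational(-255, 22), 60), Rational(1, 26208)) = Mul(Rational(-7650, 11), Rational(1, 26208)) = Rational(-425, 16016)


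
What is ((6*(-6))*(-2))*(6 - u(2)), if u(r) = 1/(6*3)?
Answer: 428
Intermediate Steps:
u(r) = 1/18
((6*(-6))*(-2))*(6 - u(2)) = ((6*(-6))*(-2))*(6 - 1*1/18) = (-36*(-2))*(6 - 1/18) = 72*(107/18) = 428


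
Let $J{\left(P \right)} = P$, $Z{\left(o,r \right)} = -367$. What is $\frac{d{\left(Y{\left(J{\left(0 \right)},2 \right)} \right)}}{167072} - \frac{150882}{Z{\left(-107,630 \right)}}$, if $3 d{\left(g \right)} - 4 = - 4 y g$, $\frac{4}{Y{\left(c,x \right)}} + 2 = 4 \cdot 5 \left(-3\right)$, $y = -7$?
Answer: $\frac{586089668207}{1425583608} \approx 411.12$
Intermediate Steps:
$Y{\left(c,x \right)} = - \frac{2}{31}$ ($Y{\left(c,x \right)} = \frac{4}{-2 + 4 \cdot 5 \left(-3\right)} = \frac{4}{-2 + 20 \left(-3\right)} = \frac{4}{-2 - 60} = \frac{4}{-62} = 4 \left(- \frac{1}{62}\right) = - \frac{2}{31}$)
$d{\left(g \right)} = \frac{4}{3} + \frac{28 g}{3}$ ($d{\left(g \right)} = \frac{4}{3} + \frac{\left(-4\right) \left(-7\right) g}{3} = \frac{4}{3} + \frac{28 g}{3}$)
$\frac{d{\left(Y{\left(J{\left(0 \right)},2 \right)} \right)}}{167072} - \frac{150882}{Z{\left(-107,630 \right)}} = \frac{\frac{4}{3} + \frac{28}{3} \left(- \frac{2}{31}\right)}{167072} - \frac{150882}{-367} = \left(\frac{4}{3} - \frac{56}{93}\right) \frac{1}{167072} - - \frac{150882}{367} = \frac{68}{93} \cdot \frac{1}{167072} + \frac{150882}{367} = \frac{17}{3884424} + \frac{150882}{367} = \frac{586089668207}{1425583608}$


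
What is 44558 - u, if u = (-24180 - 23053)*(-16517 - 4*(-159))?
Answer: -750062715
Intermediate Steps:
u = 750107273 (u = -47233*(-16517 + 636) = -47233*(-15881) = 750107273)
44558 - u = 44558 - 1*750107273 = 44558 - 750107273 = -750062715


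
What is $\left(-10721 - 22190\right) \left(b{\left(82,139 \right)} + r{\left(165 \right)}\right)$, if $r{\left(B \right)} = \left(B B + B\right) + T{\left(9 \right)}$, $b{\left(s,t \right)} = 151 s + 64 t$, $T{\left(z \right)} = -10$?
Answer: $-1601383438$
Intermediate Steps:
$b{\left(s,t \right)} = 64 t + 151 s$
$r{\left(B \right)} = -10 + B + B^{2}$ ($r{\left(B \right)} = \left(B B + B\right) - 10 = \left(B^{2} + B\right) - 10 = \left(B + B^{2}\right) - 10 = -10 + B + B^{2}$)
$\left(-10721 - 22190\right) \left(b{\left(82,139 \right)} + r{\left(165 \right)}\right) = \left(-10721 - 22190\right) \left(\left(64 \cdot 139 + 151 \cdot 82\right) + \left(-10 + 165 + 165^{2}\right)\right) = - 32911 \left(\left(8896 + 12382\right) + \left(-10 + 165 + 27225\right)\right) = - 32911 \left(21278 + 27380\right) = \left(-32911\right) 48658 = -1601383438$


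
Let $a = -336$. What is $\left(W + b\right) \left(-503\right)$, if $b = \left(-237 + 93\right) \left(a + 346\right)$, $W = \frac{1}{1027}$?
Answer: $\frac{743876137}{1027} \approx 7.2432 \cdot 10^{5}$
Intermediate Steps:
$W = \frac{1}{1027} \approx 0.00097371$
$b = -1440$ ($b = \left(-237 + 93\right) \left(-336 + 346\right) = \left(-144\right) 10 = -1440$)
$\left(W + b\right) \left(-503\right) = \left(\frac{1}{1027} - 1440\right) \left(-503\right) = \left(- \frac{1478879}{1027}\right) \left(-503\right) = \frac{743876137}{1027}$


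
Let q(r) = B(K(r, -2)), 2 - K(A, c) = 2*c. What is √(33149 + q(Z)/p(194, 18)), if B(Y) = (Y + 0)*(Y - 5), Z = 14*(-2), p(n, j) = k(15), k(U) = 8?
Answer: √132599/2 ≈ 182.07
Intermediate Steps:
p(n, j) = 8
Z = -28
K(A, c) = 2 - 2*c
B(Y) = Y*(-5 + Y)
q(r) = 6 (q(r) = (2 - 2*(-2))*(-5 + (2 - 2*(-2))) = (2 + 4)*(-5 + (2 + 4)) = 6*(-5 + 6) = 6*1 = 6)
√(33149 + q(Z)/p(194, 18)) = √(33149 + 6/8) = √(33149 + 6*(⅛)) = √(33149 + ¾) = √(132599/4) = √132599/2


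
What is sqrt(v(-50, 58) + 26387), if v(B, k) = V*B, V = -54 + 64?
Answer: sqrt(25887) ≈ 160.89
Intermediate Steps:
V = 10
v(B, k) = 10*B
sqrt(v(-50, 58) + 26387) = sqrt(10*(-50) + 26387) = sqrt(-500 + 26387) = sqrt(25887)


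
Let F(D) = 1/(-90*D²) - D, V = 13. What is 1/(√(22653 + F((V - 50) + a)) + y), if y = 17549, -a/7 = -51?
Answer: 161731584000/2838021746688001 - 960*√2058209279990/2838021746688001 ≈ 5.6502e-5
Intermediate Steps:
a = 357 (a = -7*(-51) = 357)
F(D) = -D - 1/(90*D²) (F(D) = -1/(90*D²) - D = -D - 1/(90*D²))
1/(√(22653 + F((V - 50) + a)) + y) = 1/(√(22653 + (-((13 - 50) + 357) - 1/(90*((13 - 50) + 357)²))) + 17549) = 1/(√(22653 + (-(-37 + 357) - 1/(90*(-37 + 357)²))) + 17549) = 1/(√(22653 + (-1*320 - 1/90/320²)) + 17549) = 1/(√(22653 + (-320 - 1/90*1/102400)) + 17549) = 1/(√(22653 + (-320 - 1/9216000)) + 17549) = 1/(√(22653 - 2949120001/9216000) + 17549) = 1/(√(205820927999/9216000) + 17549) = 1/(√2058209279990/9600 + 17549) = 1/(17549 + √2058209279990/9600)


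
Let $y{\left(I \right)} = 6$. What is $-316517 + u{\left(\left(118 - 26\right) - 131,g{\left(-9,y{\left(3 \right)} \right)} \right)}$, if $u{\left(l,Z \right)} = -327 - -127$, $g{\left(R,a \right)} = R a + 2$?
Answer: $-316717$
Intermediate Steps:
$g{\left(R,a \right)} = 2 + R a$
$u{\left(l,Z \right)} = -200$ ($u{\left(l,Z \right)} = -327 + 127 = -200$)
$-316517 + u{\left(\left(118 - 26\right) - 131,g{\left(-9,y{\left(3 \right)} \right)} \right)} = -316517 - 200 = -316717$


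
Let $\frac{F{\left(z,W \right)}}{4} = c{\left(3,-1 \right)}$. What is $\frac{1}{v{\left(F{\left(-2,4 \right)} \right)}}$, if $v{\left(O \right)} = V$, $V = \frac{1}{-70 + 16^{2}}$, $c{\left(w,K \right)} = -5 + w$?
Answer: $186$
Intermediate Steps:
$F{\left(z,W \right)} = -8$ ($F{\left(z,W \right)} = 4 \left(-5 + 3\right) = 4 \left(-2\right) = -8$)
$V = \frac{1}{186}$ ($V = \frac{1}{-70 + 256} = \frac{1}{186} \approx 0.0053763$)
$v{\left(O \right)} = \frac{1}{186}$
$\frac{1}{v{\left(F{\left(-2,4 \right)} \right)}} = \frac{1}{\frac{1}{186}} = 186$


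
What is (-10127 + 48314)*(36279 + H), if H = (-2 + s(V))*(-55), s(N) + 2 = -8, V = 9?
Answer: 1410589593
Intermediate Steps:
s(N) = -10 (s(N) = -2 - 8 = -10)
H = 660 (H = (-2 - 10)*(-55) = -12*(-55) = 660)
(-10127 + 48314)*(36279 + H) = (-10127 + 48314)*(36279 + 660) = 38187*36939 = 1410589593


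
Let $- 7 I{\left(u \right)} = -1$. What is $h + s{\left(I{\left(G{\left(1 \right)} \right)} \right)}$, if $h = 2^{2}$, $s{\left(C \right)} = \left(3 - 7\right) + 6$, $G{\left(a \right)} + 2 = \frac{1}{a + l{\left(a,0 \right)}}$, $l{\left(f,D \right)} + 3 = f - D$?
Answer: $6$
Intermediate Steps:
$l{\left(f,D \right)} = -3 + f - D$ ($l{\left(f,D \right)} = -3 - \left(D - f\right) = -3 + f - D$)
$G{\left(a \right)} = -2 + \frac{1}{-3 + 2 a}$ ($G{\left(a \right)} = -2 + \frac{1}{a - \left(3 - a\right)} = -2 + \frac{1}{a + \left(-3 + a + 0\right)} = -2 + \frac{1}{a + \left(-3 + a\right)} = -2 + \frac{1}{-3 + 2 a}$)
$I{\left(u \right)} = \frac{1}{7}$ ($I{\left(u \right)} = \left(- \frac{1}{7}\right) \left(-1\right) = \frac{1}{7}$)
$s{\left(C \right)} = 2$ ($s{\left(C \right)} = -4 + 6 = 2$)
$h = 4$
$h + s{\left(I{\left(G{\left(1 \right)} \right)} \right)} = 4 + 2 = 6$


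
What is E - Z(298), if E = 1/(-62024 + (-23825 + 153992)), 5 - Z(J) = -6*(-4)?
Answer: 1294718/68143 ≈ 19.000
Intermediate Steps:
Z(J) = -19 (Z(J) = 5 - (-6)*(-4) = 5 - 1*24 = 5 - 24 = -19)
E = 1/68143 (E = 1/(-62024 + 130167) = 1/68143 ≈ 1.4675e-5)
E - Z(298) = 1/68143 - 1*(-19) = 1/68143 + 19 = 1294718/68143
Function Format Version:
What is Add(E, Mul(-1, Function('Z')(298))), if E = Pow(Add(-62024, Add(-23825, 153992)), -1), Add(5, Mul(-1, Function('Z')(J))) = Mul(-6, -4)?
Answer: Rational(1294718, 68143) ≈ 19.000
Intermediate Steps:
Function('Z')(J) = -19 (Function('Z')(J) = Add(5, Mul(-1, Mul(-6, -4))) = Add(5, Mul(-1, 24)) = Add(5, -24) = -19)
E = Rational(1, 68143) (E = Pow(Add(-62024, 130167), -1) = Pow(68143, -1) = Rational(1, 68143) ≈ 1.4675e-5)
Add(E, Mul(-1, Function('Z')(298))) = Add(Rational(1, 68143), Mul(-1, -19)) = Add(Rational(1, 68143), 19) = Rational(1294718, 68143)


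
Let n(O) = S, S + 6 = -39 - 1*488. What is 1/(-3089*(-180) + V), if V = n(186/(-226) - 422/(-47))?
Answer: 1/555487 ≈ 1.8002e-6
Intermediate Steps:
S = -533 (S = -6 + (-39 - 1*488) = -6 + (-39 - 488) = -6 - 527 = -533)
n(O) = -533
V = -533
1/(-3089*(-180) + V) = 1/(-3089*(-180) - 533) = 1/(556020 - 533) = 1/555487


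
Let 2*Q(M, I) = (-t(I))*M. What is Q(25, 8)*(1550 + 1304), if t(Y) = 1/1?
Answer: -35675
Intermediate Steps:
t(Y) = 1
Q(M, I) = -M/2 (Q(M, I) = ((-1*1)*M)/2 = (-M)/2 = -M/2)
Q(25, 8)*(1550 + 1304) = (-½*25)*(1550 + 1304) = -25/2*2854 = -35675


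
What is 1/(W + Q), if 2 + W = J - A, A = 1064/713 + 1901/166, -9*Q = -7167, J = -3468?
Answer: -355074/953945629 ≈ -0.00037222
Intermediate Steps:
Q = 2389/3 (Q = -1/9*(-7167) = 2389/3 ≈ 796.33)
A = 1532037/118358 (A = 1064*(1/713) + 1901*(1/166) = 1064/713 + 1901/166 = 1532037/118358 ≈ 12.944)
W = -412234297/118358 (W = -2 + (-3468 - 1*1532037/118358) = -2 + (-3468 - 1532037/118358) = -2 - 411997581/118358 = -412234297/118358 ≈ -3482.9)
1/(W + Q) = 1/(-412234297/118358 + 2389/3) = 1/(-953945629/355074) = -355074/953945629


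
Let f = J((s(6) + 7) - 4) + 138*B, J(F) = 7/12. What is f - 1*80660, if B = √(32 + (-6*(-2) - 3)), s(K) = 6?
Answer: -967913/12 + 138*√41 ≈ -79776.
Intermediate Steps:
J(F) = 7/12 (J(F) = 7*(1/12) = 7/12)
B = √41 (B = √(32 + (12 - 3)) = √(32 + 9) = √41 ≈ 6.4031)
f = 7/12 + 138*√41 ≈ 884.21
f - 1*80660 = (7/12 + 138*√41) - 1*80660 = (7/12 + 138*√41) - 80660 = -967913/12 + 138*√41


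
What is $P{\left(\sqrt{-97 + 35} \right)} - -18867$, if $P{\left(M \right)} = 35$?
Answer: $18902$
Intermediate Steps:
$P{\left(\sqrt{-97 + 35} \right)} - -18867 = 35 - -18867 = 35 + 18867 = 18902$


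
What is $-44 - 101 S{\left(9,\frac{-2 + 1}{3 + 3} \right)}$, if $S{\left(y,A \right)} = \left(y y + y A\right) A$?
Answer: $\frac{5177}{4} \approx 1294.3$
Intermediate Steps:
$S{\left(y,A \right)} = A \left(y^{2} + A y\right)$ ($S{\left(y,A \right)} = \left(y^{2} + A y\right) A = A \left(y^{2} + A y\right)$)
$-44 - 101 S{\left(9,\frac{-2 + 1}{3 + 3} \right)} = -44 - 101 \frac{-2 + 1}{3 + 3} \cdot 9 \left(\frac{-2 + 1}{3 + 3} + 9\right) = -44 - 101 - \frac{1}{6} \cdot 9 \left(- \frac{1}{6} + 9\right) = -44 - 101 \left(-1\right) \frac{1}{6} \cdot 9 \left(\left(-1\right) \frac{1}{6} + 9\right) = -44 - 101 \left(\left(- \frac{1}{6}\right) 9 \left(- \frac{1}{6} + 9\right)\right) = -44 - 101 \left(\left(- \frac{1}{6}\right) 9 \cdot \frac{53}{6}\right) = -44 - - \frac{5353}{4} = -44 + \frac{5353}{4} = \frac{5177}{4}$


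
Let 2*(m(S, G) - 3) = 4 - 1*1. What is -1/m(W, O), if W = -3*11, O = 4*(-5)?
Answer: -2/9 ≈ -0.22222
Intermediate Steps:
O = -20
W = -33
m(S, G) = 9/2 (m(S, G) = 3 + (4 - 1*1)/2 = 3 + (4 - 1)/2 = 3 + (1/2)*3 = 3 + 3/2 = 9/2)
-1/m(W, O) = -1/9/2 = -1*2/9 = -2/9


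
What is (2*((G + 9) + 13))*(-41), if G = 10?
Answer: -2624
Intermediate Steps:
(2*((G + 9) + 13))*(-41) = (2*((10 + 9) + 13))*(-41) = (2*(19 + 13))*(-41) = (2*32)*(-41) = 64*(-41) = -2624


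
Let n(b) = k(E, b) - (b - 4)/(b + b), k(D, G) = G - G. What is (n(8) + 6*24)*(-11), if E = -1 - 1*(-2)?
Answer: -6325/4 ≈ -1581.3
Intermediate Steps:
E = 1 (E = -1 + 2 = 1)
k(D, G) = 0
n(b) = -(-4 + b)/(2*b) (n(b) = 0 - (b - 4)/(b + b) = 0 - (-4 + b)/(2*b) = -(-4 + b)/(2*b))
(n(8) + 6*24)*(-11) = ((½)*(4 - 1*8)/8 + 6*24)*(-11) = ((½)*(⅛)*(4 - 8) + 144)*(-11) = ((½)*(⅛)*(-4) + 144)*(-11) = (-¼ + 144)*(-11) = (575/4)*(-11) = -6325/4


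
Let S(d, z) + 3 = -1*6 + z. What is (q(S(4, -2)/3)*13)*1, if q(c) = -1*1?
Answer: -13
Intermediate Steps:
S(d, z) = -9 + z (S(d, z) = -3 + (-1*6 + z) = -3 + (-6 + z) = -9 + z)
q(c) = -1
(q(S(4, -2)/3)*13)*1 = -1*13*1 = -13*1 = -13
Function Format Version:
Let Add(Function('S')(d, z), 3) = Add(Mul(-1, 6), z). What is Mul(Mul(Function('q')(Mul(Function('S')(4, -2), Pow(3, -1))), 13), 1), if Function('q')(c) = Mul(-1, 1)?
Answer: -13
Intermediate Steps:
Function('S')(d, z) = Add(-9, z) (Function('S')(d, z) = Add(-3, Add(Mul(-1, 6), z)) = Add(-3, Add(-6, z)) = Add(-9, z))
Function('q')(c) = -1
Mul(Mul(Function('q')(Mul(Function('S')(4, -2), Pow(3, -1))), 13), 1) = Mul(Mul(-1, 13), 1) = Mul(-13, 1) = -13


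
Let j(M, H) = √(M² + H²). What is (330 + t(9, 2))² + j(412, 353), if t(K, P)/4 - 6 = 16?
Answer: 174724 + √294353 ≈ 1.7527e+5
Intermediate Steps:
t(K, P) = 88 (t(K, P) = 24 + 4*16 = 24 + 64 = 88)
j(M, H) = √(H² + M²)
(330 + t(9, 2))² + j(412, 353) = (330 + 88)² + √(353² + 412²) = 418² + √(124609 + 169744) = 174724 + √294353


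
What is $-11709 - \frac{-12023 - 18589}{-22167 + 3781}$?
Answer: $- \frac{107656143}{9193} \approx -11711.0$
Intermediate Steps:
$-11709 - \frac{-12023 - 18589}{-22167 + 3781} = -11709 - - \frac{30612}{-18386} = -11709 - \left(-30612\right) \left(- \frac{1}{18386}\right) = -11709 - \frac{15306}{9193} = - \frac{107656143}{9193}$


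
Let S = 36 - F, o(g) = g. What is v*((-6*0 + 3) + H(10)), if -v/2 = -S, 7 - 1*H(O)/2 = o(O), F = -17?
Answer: -318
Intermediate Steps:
H(O) = 14 - 2*O
S = 53 (S = 36 - 1*(-17) = 36 + 17 = 53)
v = 106 (v = -(-2)*53 = -2*(-53) = 106)
v*((-6*0 + 3) + H(10)) = 106*((-6*0 + 3) + (14 - 2*10)) = 106*((0 + 3) + (14 - 20)) = 106*(3 - 6) = 106*(-3) = -318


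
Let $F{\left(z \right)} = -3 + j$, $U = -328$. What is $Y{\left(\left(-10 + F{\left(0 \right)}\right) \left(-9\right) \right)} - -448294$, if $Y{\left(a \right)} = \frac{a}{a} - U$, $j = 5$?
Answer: $448623$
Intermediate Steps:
$F{\left(z \right)} = 2$ ($F{\left(z \right)} = -3 + 5 = 2$)
$Y{\left(a \right)} = 329$ ($Y{\left(a \right)} = \frac{a}{a} - -328 = 1 + 328 = 329$)
$Y{\left(\left(-10 + F{\left(0 \right)}\right) \left(-9\right) \right)} - -448294 = 329 - -448294 = 329 + 448294 = 448623$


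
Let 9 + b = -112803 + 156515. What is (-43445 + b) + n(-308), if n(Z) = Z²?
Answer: 95122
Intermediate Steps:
b = 43703 (b = -9 + (-112803 + 156515) = -9 + 43712 = 43703)
(-43445 + b) + n(-308) = (-43445 + 43703) + (-308)² = 258 + 94864 = 95122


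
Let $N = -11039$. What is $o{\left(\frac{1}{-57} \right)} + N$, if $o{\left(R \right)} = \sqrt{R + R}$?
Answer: $-11039 + \frac{i \sqrt{114}}{57} \approx -11039.0 + 0.18732 i$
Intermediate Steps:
$o{\left(R \right)} = \sqrt{2} \sqrt{R}$ ($o{\left(R \right)} = \sqrt{2 R} = \sqrt{2} \sqrt{R}$)
$o{\left(\frac{1}{-57} \right)} + N = \sqrt{2} \sqrt{\frac{1}{-57}} - 11039 = \sqrt{2} \sqrt{- \frac{1}{57}} - 11039 = \sqrt{2} \frac{i \sqrt{57}}{57} - 11039 = \frac{i \sqrt{114}}{57} - 11039 = -11039 + \frac{i \sqrt{114}}{57}$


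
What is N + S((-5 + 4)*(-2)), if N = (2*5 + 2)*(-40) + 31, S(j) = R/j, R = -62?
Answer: -480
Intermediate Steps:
S(j) = -62/j
N = -449 (N = (10 + 2)*(-40) + 31 = 12*(-40) + 31 = -480 + 31 = -449)
N + S((-5 + 4)*(-2)) = -449 - 62*(-1/(2*(-5 + 4))) = -449 - 62/((-1*(-2))) = -449 - 62/2 = -449 - 62*½ = -449 - 31 = -480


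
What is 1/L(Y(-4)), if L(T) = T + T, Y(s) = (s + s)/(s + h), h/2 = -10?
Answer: 3/2 ≈ 1.5000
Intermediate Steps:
h = -20 (h = 2*(-10) = -20)
Y(s) = 2*s/(-20 + s) (Y(s) = (s + s)/(s - 20) = (2*s)/(-20 + s) = 2*s/(-20 + s))
L(T) = 2*T
1/L(Y(-4)) = 1/(2*(2*(-4)/(-20 - 4))) = 1/(2*(2*(-4)/(-24))) = 1/(2*(2*(-4)*(-1/24))) = 1/(2*(⅓)) = 1/(⅔) = 3/2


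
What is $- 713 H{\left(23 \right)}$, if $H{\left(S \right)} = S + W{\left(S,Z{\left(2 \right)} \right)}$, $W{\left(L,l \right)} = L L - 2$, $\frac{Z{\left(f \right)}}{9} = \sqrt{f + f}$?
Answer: $-392150$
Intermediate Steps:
$Z{\left(f \right)} = 9 \sqrt{2} \sqrt{f}$ ($Z{\left(f \right)} = 9 \sqrt{f + f} = 9 \sqrt{2 f} = 9 \sqrt{2} \sqrt{f}$)
$W{\left(L,l \right)} = -2 + L^{2}$ ($W{\left(L,l \right)} = L^{2} - 2 = -2 + L^{2}$)
$H{\left(S \right)} = -2 + S + S^{2}$ ($H{\left(S \right)} = S + \left(-2 + S^{2}\right) = -2 + S + S^{2}$)
$- 713 H{\left(23 \right)} = - 713 \left(-2 + 23 + 23^{2}\right) = - 713 \left(-2 + 23 + 529\right) = \left(-713\right) 550 = -392150$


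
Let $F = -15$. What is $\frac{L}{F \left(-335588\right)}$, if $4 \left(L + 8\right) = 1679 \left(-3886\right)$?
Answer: $- \frac{3262313}{10067640} \approx -0.32404$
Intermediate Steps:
$L = - \frac{3262313}{2}$ ($L = -8 + \frac{1679 \left(-3886\right)}{4} = -8 + \frac{1}{4} \left(-6524594\right) = -8 - \frac{3262297}{2} = - \frac{3262313}{2} \approx -1.6312 \cdot 10^{6}$)
$\frac{L}{F \left(-335588\right)} = - \frac{3262313}{2 \left(\left(-15\right) \left(-335588\right)\right)} = - \frac{3262313}{2 \cdot 5033820} = \left(- \frac{3262313}{2}\right) \frac{1}{5033820} = - \frac{3262313}{10067640}$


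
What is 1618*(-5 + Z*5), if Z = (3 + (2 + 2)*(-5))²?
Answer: 2329920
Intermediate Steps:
Z = 289 (Z = (3 + 4*(-5))² = (3 - 20)² = (-17)² = 289)
1618*(-5 + Z*5) = 1618*(-5 + 289*5) = 1618*(-5 + 1445) = 1618*1440 = 2329920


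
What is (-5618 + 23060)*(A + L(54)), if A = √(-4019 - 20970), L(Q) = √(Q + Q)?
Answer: 104652*√3 + 17442*I*√24989 ≈ 1.8126e+5 + 2.7572e+6*I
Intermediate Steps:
L(Q) = √2*√Q (L(Q) = √(2*Q) = √2*√Q)
A = I*√24989 (A = √(-24989) = I*√24989 ≈ 158.08*I)
(-5618 + 23060)*(A + L(54)) = (-5618 + 23060)*(I*√24989 + √2*√54) = 17442*(I*√24989 + √2*(3*√6)) = 17442*(I*√24989 + 6*√3) = 17442*(6*√3 + I*√24989) = 104652*√3 + 17442*I*√24989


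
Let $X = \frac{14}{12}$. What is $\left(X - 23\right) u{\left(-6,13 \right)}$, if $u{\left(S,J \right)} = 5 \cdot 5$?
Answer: $- \frac{3275}{6} \approx -545.83$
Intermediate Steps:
$X = \frac{7}{6}$ ($X = 14 \cdot \frac{1}{12} = \frac{7}{6} \approx 1.1667$)
$u{\left(S,J \right)} = 25$
$\left(X - 23\right) u{\left(-6,13 \right)} = \left(\frac{7}{6} - 23\right) 25 = \left(- \frac{131}{6}\right) 25 = - \frac{3275}{6}$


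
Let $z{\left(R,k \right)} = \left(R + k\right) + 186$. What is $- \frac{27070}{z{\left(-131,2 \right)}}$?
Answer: $- \frac{27070}{57} \approx -474.91$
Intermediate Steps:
$z{\left(R,k \right)} = 186 + R + k$
$- \frac{27070}{z{\left(-131,2 \right)}} = - \frac{27070}{186 - 131 + 2} = - \frac{27070}{57}$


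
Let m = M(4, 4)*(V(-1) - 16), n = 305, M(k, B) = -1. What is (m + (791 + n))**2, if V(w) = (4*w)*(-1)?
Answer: 1227664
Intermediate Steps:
V(w) = -4*w
m = 12 (m = -(-4*(-1) - 16) = -(4 - 16) = -1*(-12) = 12)
(m + (791 + n))**2 = (12 + (791 + 305))**2 = (12 + 1096)**2 = 1108**2 = 1227664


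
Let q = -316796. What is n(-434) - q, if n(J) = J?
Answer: 316362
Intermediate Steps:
n(-434) - q = -434 - 1*(-316796) = -434 + 316796 = 316362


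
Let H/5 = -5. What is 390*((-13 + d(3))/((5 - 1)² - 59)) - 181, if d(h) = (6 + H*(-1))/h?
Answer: -6743/43 ≈ -156.81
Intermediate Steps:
H = -25 (H = 5*(-5) = -25)
d(h) = 31/h (d(h) = (6 - 25*(-1))/h = (6 + 25)/h = 31/h)
390*((-13 + d(3))/((5 - 1)² - 59)) - 181 = 390*((-13 + 31/3)/((5 - 1)² - 59)) - 181 = 390*((-13 + 31*(⅓))/(4² - 59)) - 181 = 390*((-13 + 31/3)/(16 - 59)) - 181 = 390*(-8/3/(-43)) - 181 = 390*(-8/3*(-1/43)) - 181 = 390*(8/129) - 181 = 1040/43 - 181 = -6743/43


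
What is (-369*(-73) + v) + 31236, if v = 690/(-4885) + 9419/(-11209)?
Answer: 637053001184/10951193 ≈ 58172.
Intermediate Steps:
v = -10749205/10951193 (v = 690*(-1/4885) + 9419*(-1/11209) = -138/977 - 9419/11209 = -10749205/10951193 ≈ -0.98156)
(-369*(-73) + v) + 31236 = (-369*(-73) - 10749205/10951193) + 31236 = (26937 - 10749205/10951193) + 31236 = 294981536636/10951193 + 31236 = 637053001184/10951193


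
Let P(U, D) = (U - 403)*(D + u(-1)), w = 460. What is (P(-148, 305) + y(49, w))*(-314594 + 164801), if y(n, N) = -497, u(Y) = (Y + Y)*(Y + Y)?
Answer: 25578053508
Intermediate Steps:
u(Y) = 4*Y² (u(Y) = (2*Y)*(2*Y) = 4*Y²)
P(U, D) = (-403 + U)*(4 + D) (P(U, D) = (U - 403)*(D + 4*(-1)²) = (-403 + U)*(D + 4*1) = (-403 + U)*(D + 4) = (-403 + U)*(4 + D))
(P(-148, 305) + y(49, w))*(-314594 + 164801) = ((-1612 - 403*305 + 4*(-148) + 305*(-148)) - 497)*(-314594 + 164801) = ((-1612 - 122915 - 592 - 45140) - 497)*(-149793) = (-170259 - 497)*(-149793) = -170756*(-149793) = 25578053508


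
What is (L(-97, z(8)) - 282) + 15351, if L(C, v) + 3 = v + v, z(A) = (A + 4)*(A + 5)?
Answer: 15378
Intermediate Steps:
z(A) = (4 + A)*(5 + A)
L(C, v) = -3 + 2*v (L(C, v) = -3 + (v + v) = -3 + 2*v)
(L(-97, z(8)) - 282) + 15351 = ((-3 + 2*(20 + 8² + 9*8)) - 282) + 15351 = ((-3 + 2*(20 + 64 + 72)) - 282) + 15351 = ((-3 + 2*156) - 282) + 15351 = ((-3 + 312) - 282) + 15351 = (309 - 282) + 15351 = 27 + 15351 = 15378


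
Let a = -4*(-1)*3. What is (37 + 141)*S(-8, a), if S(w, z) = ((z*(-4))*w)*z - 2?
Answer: 819868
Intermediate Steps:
a = 12 (a = 4*3 = 12)
S(w, z) = -2 - 4*w*z² (S(w, z) = ((-4*z)*w)*z - 2 = (-4*w*z)*z - 2 = -4*w*z² - 2 = -2 - 4*w*z²)
(37 + 141)*S(-8, a) = (37 + 141)*(-2 - 4*(-8)*12²) = 178*(-2 - 4*(-8)*144) = 178*(-2 + 4608) = 178*4606 = 819868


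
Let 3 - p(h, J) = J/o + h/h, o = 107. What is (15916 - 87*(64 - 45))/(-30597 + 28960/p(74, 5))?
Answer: -2980967/3296053 ≈ -0.90440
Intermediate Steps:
p(h, J) = 2 - J/107 (p(h, J) = 3 - (J/107 + h/h) = 3 - (J*(1/107) + 1) = 3 - (J/107 + 1) = 3 - (1 + J/107) = 3 + (-1 - J/107) = 2 - J/107)
(15916 - 87*(64 - 45))/(-30597 + 28960/p(74, 5)) = (15916 - 87*(64 - 45))/(-30597 + 28960/(2 - 1/107*5)) = (15916 - 87*19)/(-30597 + 28960/(2 - 5/107)) = (15916 - 1653)/(-30597 + 28960/(209/107)) = 14263/(-30597 + 28960*(107/209)) = 14263/(-30597 + 3098720/209) = 14263/(-3296053/209) = 14263*(-209/3296053) = -2980967/3296053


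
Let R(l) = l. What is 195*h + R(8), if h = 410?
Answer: 79958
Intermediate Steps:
195*h + R(8) = 195*410 + 8 = 79950 + 8 = 79958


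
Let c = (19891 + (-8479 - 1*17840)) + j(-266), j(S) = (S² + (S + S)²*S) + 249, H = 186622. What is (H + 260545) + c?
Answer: -74772640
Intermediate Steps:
j(S) = 249 + S² + 4*S³ (j(S) = (S² + (2*S)²*S) + 249 = (S² + (4*S²)*S) + 249 = (S² + 4*S³) + 249 = 249 + S² + 4*S³)
c = -75219807 (c = (19891 + (-8479 - 1*17840)) + (249 + (-266)² + 4*(-266)³) = (19891 + (-8479 - 17840)) + (249 + 70756 + 4*(-18821096)) = (19891 - 26319) + (249 + 70756 - 75284384) = -6428 - 75213379 = -75219807)
(H + 260545) + c = (186622 + 260545) - 75219807 = 447167 - 75219807 = -74772640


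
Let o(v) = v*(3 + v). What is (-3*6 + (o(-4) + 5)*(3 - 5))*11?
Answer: -396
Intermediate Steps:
(-3*6 + (o(-4) + 5)*(3 - 5))*11 = (-3*6 + (-4*(3 - 4) + 5)*(3 - 5))*11 = (-18 + (-4*(-1) + 5)*(-2))*11 = (-18 + (4 + 5)*(-2))*11 = (-18 + 9*(-2))*11 = (-18 - 18)*11 = -36*11 = -396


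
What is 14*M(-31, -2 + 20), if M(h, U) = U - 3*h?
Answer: 1554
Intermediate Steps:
14*M(-31, -2 + 20) = 14*((-2 + 20) - 3*(-31)) = 14*(18 + 93) = 14*111 = 1554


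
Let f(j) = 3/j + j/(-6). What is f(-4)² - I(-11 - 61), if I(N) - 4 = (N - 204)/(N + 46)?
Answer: -27347/1872 ≈ -14.608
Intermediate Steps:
f(j) = 3/j - j/6 (f(j) = 3/j + j*(-⅙) = 3/j - j/6)
I(N) = 4 + (-204 + N)/(46 + N) (I(N) = 4 + (N - 204)/(N + 46) = 4 + (-204 + N)/(46 + N))
f(-4)² - I(-11 - 61) = (3/(-4) - ⅙*(-4))² - 5*(-4 + (-11 - 61))/(46 + (-11 - 61)) = (3*(-¼) + ⅔)² - 5*(-4 - 72)/(46 - 72) = (-¾ + ⅔)² - 5*(-76)/(-26) = (-1/12)² - 5*(-1)*(-76)/26 = 1/144 - 1*190/13 = 1/144 - 190/13 = -27347/1872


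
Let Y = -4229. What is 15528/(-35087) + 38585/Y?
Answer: -1419499807/148382923 ≈ -9.5665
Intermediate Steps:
15528/(-35087) + 38585/Y = 15528/(-35087) + 38585/(-4229) = 15528*(-1/35087) + 38585*(-1/4229) = -15528/35087 - 38585/4229 = -1419499807/148382923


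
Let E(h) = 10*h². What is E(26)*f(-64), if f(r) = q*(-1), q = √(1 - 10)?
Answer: -20280*I ≈ -20280.0*I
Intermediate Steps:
q = 3*I (q = √(-9) = 3*I ≈ 3.0*I)
f(r) = -3*I (f(r) = (3*I)*(-1) = -3*I)
E(26)*f(-64) = (10*26²)*(-3*I) = (10*676)*(-3*I) = 6760*(-3*I) = -20280*I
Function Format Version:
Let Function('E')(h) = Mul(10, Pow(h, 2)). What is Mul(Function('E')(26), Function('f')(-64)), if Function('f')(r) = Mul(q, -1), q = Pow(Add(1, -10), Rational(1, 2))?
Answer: Mul(-20280, I) ≈ Mul(-20280., I)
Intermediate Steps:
q = Mul(3, I) (q = Pow(-9, Rational(1, 2)) = Mul(3, I) ≈ Mul(3.0000, I))
Function('f')(r) = Mul(-3, I) (Function('f')(r) = Mul(Mul(3, I), -1) = Mul(-3, I))
Mul(Function('E')(26), Function('f')(-64)) = Mul(Mul(10, Pow(26, 2)), Mul(-3, I)) = Mul(Mul(10, 676), Mul(-3, I)) = Mul(6760, Mul(-3, I)) = Mul(-20280, I)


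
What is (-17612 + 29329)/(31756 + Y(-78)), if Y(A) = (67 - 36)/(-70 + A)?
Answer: 1734116/4699857 ≈ 0.36897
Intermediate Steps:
Y(A) = 31/(-70 + A)
(-17612 + 29329)/(31756 + Y(-78)) = (-17612 + 29329)/(31756 + 31/(-70 - 78)) = 11717/(31756 + 31/(-148)) = 11717/(31756 + 31*(-1/148)) = 11717/(31756 - 31/148) = 11717/(4699857/148) = 11717*(148/4699857) = 1734116/4699857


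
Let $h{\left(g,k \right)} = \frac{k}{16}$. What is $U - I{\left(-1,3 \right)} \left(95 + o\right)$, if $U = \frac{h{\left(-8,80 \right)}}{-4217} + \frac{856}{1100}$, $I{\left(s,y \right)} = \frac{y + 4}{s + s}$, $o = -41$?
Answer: $\frac{220079638}{1159675} \approx 189.78$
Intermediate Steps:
$h{\left(g,k \right)} = \frac{k}{16}$ ($h{\left(g,k \right)} = k \frac{1}{16} = \frac{k}{16}$)
$I{\left(s,y \right)} = \frac{4 + y}{2 s}$
$U = \frac{901063}{1159675}$ ($U = \frac{\frac{1}{16} \cdot 80}{-4217} + \frac{856}{1100} = 5 \left(- \frac{1}{4217}\right) + 856 \cdot \frac{1}{1100} = - \frac{5}{4217} + \frac{214}{275} = \frac{901063}{1159675} \approx 0.777$)
$U - I{\left(-1,3 \right)} \left(95 + o\right) = \frac{901063}{1159675} - \frac{4 + 3}{2 \left(-1\right)} \left(95 - 41\right) = \frac{901063}{1159675} - \frac{1}{2} \left(-1\right) 7 \cdot 54 = \frac{901063}{1159675} - \left(- \frac{7}{2}\right) 54 = \frac{901063}{1159675} - -189 = \frac{901063}{1159675} + 189 = \frac{220079638}{1159675}$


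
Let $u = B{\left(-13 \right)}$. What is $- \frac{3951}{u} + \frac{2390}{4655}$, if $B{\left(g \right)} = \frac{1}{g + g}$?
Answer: $\frac{95638384}{931} \approx 1.0273 \cdot 10^{5}$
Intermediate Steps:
$B{\left(g \right)} = \frac{1}{2 g}$
$u = - \frac{1}{26}$ ($u = \frac{1}{2 \left(-13\right)} = \frac{1}{2} \left(- \frac{1}{13}\right) = - \frac{1}{26} \approx -0.038462$)
$- \frac{3951}{u} + \frac{2390}{4655} = - \frac{3951}{- \frac{1}{26}} + \frac{2390}{4655} = \left(-3951\right) \left(-26\right) + 2390 \cdot \frac{1}{4655} = 102726 + \frac{478}{931} = \frac{95638384}{931}$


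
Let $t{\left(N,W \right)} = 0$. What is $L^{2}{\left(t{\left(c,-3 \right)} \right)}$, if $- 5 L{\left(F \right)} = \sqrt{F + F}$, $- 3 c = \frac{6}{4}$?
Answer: $0$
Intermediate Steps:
$c = - \frac{1}{2}$ ($c = - \frac{6 \cdot \frac{1}{4}}{3} = \left(- \frac{1}{3}\right) \frac{3}{2} = - \frac{1}{2} \approx -0.5$)
$L{\left(F \right)} = - \frac{\sqrt{2} \sqrt{F}}{5}$ ($L{\left(F \right)} = - \frac{\sqrt{F + F}}{5} = - \frac{\sqrt{2 F}}{5} = - \frac{\sqrt{2} \sqrt{F}}{5}$)
$L^{2}{\left(t{\left(c,-3 \right)} \right)} = \left(- \frac{\sqrt{2} \sqrt{0}}{5}\right)^{2} = \left(\left(- \frac{1}{5}\right) \sqrt{2} \cdot 0\right)^{2} = 0^{2} = 0$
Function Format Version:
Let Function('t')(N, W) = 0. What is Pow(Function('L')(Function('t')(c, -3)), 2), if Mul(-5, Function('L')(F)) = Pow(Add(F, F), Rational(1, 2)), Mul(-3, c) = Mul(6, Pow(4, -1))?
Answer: 0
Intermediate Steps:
c = Rational(-1, 2) (c = Mul(Rational(-1, 3), Mul(6, Pow(4, -1))) = Mul(Rational(-1, 3), Mul(6, Rational(1, 4))) = Mul(Rational(-1, 3), Rational(3, 2)) = Rational(-1, 2) ≈ -0.50000)
Function('L')(F) = Mul(Rational(-1, 5), Pow(2, Rational(1, 2)), Pow(F, Rational(1, 2))) (Function('L')(F) = Mul(Rational(-1, 5), Pow(Add(F, F), Rational(1, 2))) = Mul(Rational(-1, 5), Pow(Mul(2, F), Rational(1, 2))) = Mul(Rational(-1, 5), Mul(Pow(2, Rational(1, 2)), Pow(F, Rational(1, 2)))) = Mul(Rational(-1, 5), Pow(2, Rational(1, 2)), Pow(F, Rational(1, 2))))
Pow(Function('L')(Function('t')(c, -3)), 2) = Pow(Mul(Rational(-1, 5), Pow(2, Rational(1, 2)), Pow(0, Rational(1, 2))), 2) = Pow(Mul(Rational(-1, 5), Pow(2, Rational(1, 2)), 0), 2) = Pow(0, 2) = 0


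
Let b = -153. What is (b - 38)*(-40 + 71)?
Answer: -5921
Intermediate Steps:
(b - 38)*(-40 + 71) = (-153 - 38)*(-40 + 71) = -191*31 = -5921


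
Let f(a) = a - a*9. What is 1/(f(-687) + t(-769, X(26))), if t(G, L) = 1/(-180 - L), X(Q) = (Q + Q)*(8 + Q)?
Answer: 1948/10706207 ≈ 0.00018195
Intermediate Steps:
f(a) = -8*a (f(a) = a - 9*a = -8*a)
X(Q) = 2*Q*(8 + Q) (X(Q) = (2*Q)*(8 + Q) = 2*Q*(8 + Q))
1/(f(-687) + t(-769, X(26))) = 1/(-8*(-687) - 1/(180 + 2*26*(8 + 26))) = 1/(5496 - 1/(180 + 2*26*34)) = 1/(5496 - 1/(180 + 1768)) = 1/(5496 - 1/1948) = 1/(10706207/1948) = 1948/10706207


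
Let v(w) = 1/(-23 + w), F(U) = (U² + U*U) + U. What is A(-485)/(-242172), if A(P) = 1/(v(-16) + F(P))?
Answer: -13/1479560651016 ≈ -8.7864e-12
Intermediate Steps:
F(U) = U + 2*U² (F(U) = (U² + U²) + U = 2*U² + U = U + 2*U²)
A(P) = 1/(-1/39 + P*(1 + 2*P)) (A(P) = 1/(1/(-23 - 16) + P*(1 + 2*P)) = 1/(1/(-39) + P*(1 + 2*P)) = 1/(-1/39 + P*(1 + 2*P)))
A(-485)/(-242172) = (39/(-1 + 39*(-485)*(1 + 2*(-485))))/(-242172) = (39/(-1 + 39*(-485)*(1 - 970)))*(-1/242172) = (39/(-1 + 39*(-485)*(-969)))*(-1/242172) = (39/(-1 + 18328635))*(-1/242172) = (39/18328634)*(-1/242172) = -13/1479560651016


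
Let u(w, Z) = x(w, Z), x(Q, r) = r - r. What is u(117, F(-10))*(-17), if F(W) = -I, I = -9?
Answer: 0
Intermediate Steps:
F(W) = 9 (F(W) = -1*(-9) = 9)
x(Q, r) = 0
u(w, Z) = 0
u(117, F(-10))*(-17) = 0*(-17) = 0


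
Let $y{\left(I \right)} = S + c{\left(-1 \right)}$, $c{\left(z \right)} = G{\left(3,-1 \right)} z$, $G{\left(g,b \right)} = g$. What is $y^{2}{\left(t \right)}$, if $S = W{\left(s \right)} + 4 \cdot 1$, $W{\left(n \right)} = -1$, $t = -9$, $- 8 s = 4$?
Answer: $0$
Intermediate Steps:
$s = - \frac{1}{2}$ ($s = \left(- \frac{1}{8}\right) 4 = - \frac{1}{2} \approx -0.5$)
$c{\left(z \right)} = 3 z$
$S = 3$ ($S = -1 + 4 \cdot 1 = -1 + 4 = 3$)
$y{\left(I \right)} = 0$ ($y{\left(I \right)} = 3 + 3 \left(-1\right) = 3 - 3 = 0$)
$y^{2}{\left(t \right)} = 0^{2} = 0$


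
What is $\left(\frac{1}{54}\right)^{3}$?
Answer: $\frac{1}{157464} \approx 6.3507 \cdot 10^{-6}$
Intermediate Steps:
$\left(\frac{1}{54}\right)^{3} = \frac{1}{157464}$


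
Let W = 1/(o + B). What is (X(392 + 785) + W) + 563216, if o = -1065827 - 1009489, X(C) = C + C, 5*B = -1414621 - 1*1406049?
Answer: 1492793736499/2639450 ≈ 5.6557e+5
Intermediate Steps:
B = -564134 (B = (-1414621 - 1*1406049)/5 = (-1414621 - 1406049)/5 = (⅕)*(-2820670) = -564134)
X(C) = 2*C
o = -2075316
W = -1/2639450 (W = 1/(-2075316 - 564134) = 1/(-2639450) = -1/2639450 ≈ -3.7887e-7)
(X(392 + 785) + W) + 563216 = (2*(392 + 785) - 1/2639450) + 563216 = (2*1177 - 1/2639450) + 563216 = (2354 - 1/2639450) + 563216 = 6213265299/2639450 + 563216 = 1492793736499/2639450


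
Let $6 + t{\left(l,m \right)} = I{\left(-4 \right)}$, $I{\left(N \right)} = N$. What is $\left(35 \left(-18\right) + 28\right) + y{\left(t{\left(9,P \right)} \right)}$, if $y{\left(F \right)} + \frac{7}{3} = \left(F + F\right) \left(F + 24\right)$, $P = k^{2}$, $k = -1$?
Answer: $- \frac{2653}{3} \approx -884.33$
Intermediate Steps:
$P = 1$ ($P = \left(-1\right)^{2} = 1$)
$t{\left(l,m \right)} = -10$ ($t{\left(l,m \right)} = -6 - 4 = -10$)
$y{\left(F \right)} = - \frac{7}{3} + 2 F \left(24 + F\right)$ ($y{\left(F \right)} = - \frac{7}{3} + \left(F + F\right) \left(F + 24\right) = - \frac{7}{3} + 2 F \left(24 + F\right)$)
$\left(35 \left(-18\right) + 28\right) + y{\left(t{\left(9,P \right)} \right)} = \left(35 \left(-18\right) + 28\right) + \left(- \frac{7}{3} + 2 \left(-10\right)^{2} + 48 \left(-10\right)\right) = \left(-630 + 28\right) - \frac{847}{3} = -602 - \frac{847}{3} = - \frac{2653}{3}$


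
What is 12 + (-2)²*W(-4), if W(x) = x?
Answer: -4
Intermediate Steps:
12 + (-2)²*W(-4) = 12 + (-2)²*(-4) = 12 + 4*(-4) = 12 - 16 = -4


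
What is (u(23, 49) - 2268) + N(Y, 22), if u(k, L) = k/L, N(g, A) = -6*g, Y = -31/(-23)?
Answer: -2564621/1127 ≈ -2275.6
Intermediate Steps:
Y = 31/23 (Y = -31*(-1/23) = 31/23 ≈ 1.3478)
(u(23, 49) - 2268) + N(Y, 22) = (23/49 - 2268) - 6*31/23 = (23*(1/49) - 2268) - 186/23 = (23/49 - 2268) - 186/23 = -111109/49 - 186/23 = -2564621/1127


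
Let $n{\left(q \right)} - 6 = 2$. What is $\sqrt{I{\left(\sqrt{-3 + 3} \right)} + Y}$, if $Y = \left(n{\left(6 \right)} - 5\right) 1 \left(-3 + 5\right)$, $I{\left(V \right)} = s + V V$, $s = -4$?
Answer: $\sqrt{2} \approx 1.4142$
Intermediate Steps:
$n{\left(q \right)} = 8$ ($n{\left(q \right)} = 6 + 2 = 8$)
$I{\left(V \right)} = -4 + V^{2}$ ($I{\left(V \right)} = -4 + V V = -4 + V^{2}$)
$Y = 6$ ($Y = \left(8 - 5\right) 1 \left(-3 + 5\right) = 3 \cdot 1 \cdot 2 = 3 \cdot 2 = 6$)
$\sqrt{I{\left(\sqrt{-3 + 3} \right)} + Y} = \sqrt{\left(-4 + \left(\sqrt{-3 + 3}\right)^{2}\right) + 6} = \sqrt{\left(-4 + \left(\sqrt{0}\right)^{2}\right) + 6} = \sqrt{\left(-4 + 0^{2}\right) + 6} = \sqrt{\left(-4 + 0\right) + 6} = \sqrt{-4 + 6} = \sqrt{2}$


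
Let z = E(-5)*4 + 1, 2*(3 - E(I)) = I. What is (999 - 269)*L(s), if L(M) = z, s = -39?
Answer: 16790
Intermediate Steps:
E(I) = 3 - I/2
z = 23 (z = (3 - ½*(-5))*4 + 1 = (3 + 5/2)*4 + 1 = (11/2)*4 + 1 = 22 + 1 = 23)
L(M) = 23
(999 - 269)*L(s) = (999 - 269)*23 = 730*23 = 16790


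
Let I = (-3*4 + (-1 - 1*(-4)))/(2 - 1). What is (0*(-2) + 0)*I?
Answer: 0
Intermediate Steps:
I = -9 (I = (-12 + (-1 + 4))/1 = (-12 + 3)*1 = -9*1 = -9)
(0*(-2) + 0)*I = (0*(-2) + 0)*(-9) = (0 + 0)*(-9) = 0*(-9) = 0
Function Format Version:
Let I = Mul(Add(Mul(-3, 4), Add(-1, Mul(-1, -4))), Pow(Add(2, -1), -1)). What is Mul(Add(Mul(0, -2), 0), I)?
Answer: 0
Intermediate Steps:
I = -9 (I = Mul(Add(-12, Add(-1, 4)), Pow(1, -1)) = Mul(Add(-12, 3), 1) = Mul(-9, 1) = -9)
Mul(Add(Mul(0, -2), 0), I) = Mul(Add(Mul(0, -2), 0), -9) = Mul(Add(0, 0), -9) = Mul(0, -9) = 0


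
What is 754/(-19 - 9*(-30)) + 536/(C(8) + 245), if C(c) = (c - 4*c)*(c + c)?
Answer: -29730/34889 ≈ -0.85213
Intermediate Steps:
C(c) = -6*c**2 (C(c) = (-3*c)*(2*c) = -6*c**2)
754/(-19 - 9*(-30)) + 536/(C(8) + 245) = 754/(-19 - 9*(-30)) + 536/(-6*8**2 + 245) = 754/(-19 + 270) + 536/(-6*64 + 245) = 754/251 + 536/(-384 + 245) = 754*(1/251) + 536/(-139) = 754/251 + 536*(-1/139) = 754/251 - 536/139 = -29730/34889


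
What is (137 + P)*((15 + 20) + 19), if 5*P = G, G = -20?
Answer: 7182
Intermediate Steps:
P = -4 (P = (⅕)*(-20) = -4)
(137 + P)*((15 + 20) + 19) = (137 - 4)*((15 + 20) + 19) = 133*(35 + 19) = 133*54 = 7182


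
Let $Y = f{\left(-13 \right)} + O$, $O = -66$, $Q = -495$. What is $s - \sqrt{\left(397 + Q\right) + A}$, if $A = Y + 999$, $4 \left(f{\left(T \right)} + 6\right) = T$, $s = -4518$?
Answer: $-4518 - \frac{3 \sqrt{367}}{2} \approx -4546.7$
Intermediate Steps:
$f{\left(T \right)} = -6 + \frac{T}{4}$
$Y = - \frac{301}{4}$ ($Y = \left(-6 + \frac{1}{4} \left(-13\right)\right) - 66 = \left(-6 - \frac{13}{4}\right) - 66 = - \frac{37}{4} - 66 = - \frac{301}{4} \approx -75.25$)
$A = \frac{3695}{4}$ ($A = - \frac{301}{4} + 999 = \frac{3695}{4} \approx 923.75$)
$s - \sqrt{\left(397 + Q\right) + A} = -4518 - \sqrt{\left(397 - 495\right) + \frac{3695}{4}} = -4518 - \sqrt{-98 + \frac{3695}{4}} = -4518 - \sqrt{\frac{3303}{4}} = -4518 - \frac{3 \sqrt{367}}{2}$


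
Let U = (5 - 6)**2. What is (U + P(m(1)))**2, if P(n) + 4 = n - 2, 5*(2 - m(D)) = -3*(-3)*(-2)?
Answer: 9/25 ≈ 0.36000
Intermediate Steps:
m(D) = 28/5 (m(D) = 2 - (-3*(-3))*(-2)/5 = 2 - 9*(-2)/5 = 2 - 1/5*(-18) = 2 + 18/5 = 28/5)
P(n) = -6 + n (P(n) = -4 + (n - 2) = -4 + (-2 + n) = -6 + n)
U = 1 (U = (-1)**2 = 1)
(U + P(m(1)))**2 = (1 + (-6 + 28/5))**2 = (1 - 2/5)**2 = (3/5)**2 = 9/25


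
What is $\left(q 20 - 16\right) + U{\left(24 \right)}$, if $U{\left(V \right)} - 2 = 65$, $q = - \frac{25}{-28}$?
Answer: $\frac{482}{7} \approx 68.857$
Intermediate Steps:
$q = \frac{25}{28}$ ($q = \left(-25\right) \left(- \frac{1}{28}\right) = \frac{25}{28} \approx 0.89286$)
$U{\left(V \right)} = 67$ ($U{\left(V \right)} = 2 + 65 = 67$)
$\left(q 20 - 16\right) + U{\left(24 \right)} = \left(\frac{25}{28} \cdot 20 - 16\right) + 67 = \left(\frac{125}{7} - 16\right) + 67 = \frac{13}{7} + 67 = \frac{482}{7}$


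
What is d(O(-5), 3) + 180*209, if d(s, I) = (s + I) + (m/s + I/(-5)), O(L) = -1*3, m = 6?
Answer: 188087/5 ≈ 37617.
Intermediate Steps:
O(L) = -3
d(s, I) = s + 6/s + 4*I/5 (d(s, I) = (s + I) + (6/s + I/(-5)) = (I + s) + (6/s + I*(-⅕)) = (I + s) + (6/s - I/5) = s + 6/s + 4*I/5)
d(O(-5), 3) + 180*209 = (-3 + 6/(-3) + (⅘)*3) + 180*209 = (-3 + 6*(-⅓) + 12/5) + 37620 = (-3 - 2 + 12/5) + 37620 = -13/5 + 37620 = 188087/5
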